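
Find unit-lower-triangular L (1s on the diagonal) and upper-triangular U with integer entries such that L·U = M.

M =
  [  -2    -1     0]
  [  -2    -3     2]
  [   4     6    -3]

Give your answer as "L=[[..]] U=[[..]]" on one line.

  R1 -= 1·R0 → [0,-2,2]
  R2 -= -2·R0 → [0,4,-3]
  R2 -= -2·R1 → [0,0,1]

L=[[1,0,0],[1,1,0],[-2,-2,1]] U=[[-2,-1,0],[0,-2,2],[0,0,1]]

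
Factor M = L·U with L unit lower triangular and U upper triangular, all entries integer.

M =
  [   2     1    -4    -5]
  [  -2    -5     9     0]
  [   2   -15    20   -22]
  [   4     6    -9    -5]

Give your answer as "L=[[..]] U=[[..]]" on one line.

  row1 -= -1·row0 → [0,-4,5,-5]
  row2 -= 1·row0 → [0,-16,24,-17]
  row3 -= 2·row0 → [0,4,-1,5]
  row2 -= 4·row1 → [0,0,4,3]
  row3 -= -1·row1 → [0,0,4,0]
  row3 -= 1·row2 → [0,0,0,-3]

L=[[1,0,0,0],[-1,1,0,0],[1,4,1,0],[2,-1,1,1]] U=[[2,1,-4,-5],[0,-4,5,-5],[0,0,4,3],[0,0,0,-3]]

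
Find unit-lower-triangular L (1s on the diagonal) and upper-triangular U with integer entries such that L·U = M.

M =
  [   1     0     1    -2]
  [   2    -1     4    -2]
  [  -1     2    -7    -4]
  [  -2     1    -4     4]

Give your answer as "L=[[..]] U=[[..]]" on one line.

  R1 -= 2·R0 → [0,-1,2,2]
  R2 -= -1·R0 → [0,2,-6,-6]
  R3 -= -2·R0 → [0,1,-2,0]
  R2 -= -2·R1 → [0,0,-2,-2]
  R3 -= -1·R1 → [0,0,0,2]
  R3 -= 0·R2 → [0,0,0,2]

L=[[1,0,0,0],[2,1,0,0],[-1,-2,1,0],[-2,-1,0,1]] U=[[1,0,1,-2],[0,-1,2,2],[0,0,-2,-2],[0,0,0,2]]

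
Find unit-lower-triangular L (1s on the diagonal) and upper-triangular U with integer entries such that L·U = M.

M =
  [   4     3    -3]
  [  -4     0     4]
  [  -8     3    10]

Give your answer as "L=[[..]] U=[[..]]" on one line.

L=[[1,0,0],[-1,1,0],[-2,3,1]] U=[[4,3,-3],[0,3,1],[0,0,1]]

  R1 -= -1·R0 → [0,3,1]
  R2 -= -2·R0 → [0,9,4]
  R2 -= 3·R1 → [0,0,1]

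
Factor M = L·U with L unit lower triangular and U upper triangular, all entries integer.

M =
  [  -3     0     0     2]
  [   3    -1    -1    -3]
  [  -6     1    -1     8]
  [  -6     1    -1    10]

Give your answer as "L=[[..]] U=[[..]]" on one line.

L=[[1,0,0,0],[-1,1,0,0],[2,-1,1,0],[2,-1,1,1]] U=[[-3,0,0,2],[0,-1,-1,-1],[0,0,-2,3],[0,0,0,2]]

  R1 -= -1·R0 → [0,-1,-1,-1]
  R2 -= 2·R0 → [0,1,-1,4]
  R3 -= 2·R0 → [0,1,-1,6]
  R2 -= -1·R1 → [0,0,-2,3]
  R3 -= -1·R1 → [0,0,-2,5]
  R3 -= 1·R2 → [0,0,0,2]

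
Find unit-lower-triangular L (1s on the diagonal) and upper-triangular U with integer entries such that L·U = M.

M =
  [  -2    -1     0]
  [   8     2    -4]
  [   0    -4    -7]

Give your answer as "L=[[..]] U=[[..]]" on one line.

  R1 -= -4·R0 → [0,-2,-4]
  R2 -= 0·R0 → [0,-4,-7]
  R2 -= 2·R1 → [0,0,1]

L=[[1,0,0],[-4,1,0],[0,2,1]] U=[[-2,-1,0],[0,-2,-4],[0,0,1]]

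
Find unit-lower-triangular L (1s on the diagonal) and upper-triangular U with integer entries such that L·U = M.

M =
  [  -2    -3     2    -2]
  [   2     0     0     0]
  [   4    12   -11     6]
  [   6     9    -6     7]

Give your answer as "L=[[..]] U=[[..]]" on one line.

L=[[1,0,0,0],[-1,1,0,0],[-2,-2,1,0],[-3,0,0,1]] U=[[-2,-3,2,-2],[0,-3,2,-2],[0,0,-3,-2],[0,0,0,1]]

  row1 -= -1·row0 → [0,-3,2,-2]
  row2 -= -2·row0 → [0,6,-7,2]
  row3 -= -3·row0 → [0,0,0,1]
  row2 -= -2·row1 → [0,0,-3,-2]
  row3 -= 0·row1 → [0,0,0,1]
  row3 -= 0·row2 → [0,0,0,1]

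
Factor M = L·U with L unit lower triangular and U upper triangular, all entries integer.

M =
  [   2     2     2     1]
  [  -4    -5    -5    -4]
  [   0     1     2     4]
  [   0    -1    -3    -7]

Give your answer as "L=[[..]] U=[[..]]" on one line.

L=[[1,0,0,0],[-2,1,0,0],[0,-1,1,0],[0,1,-2,1]] U=[[2,2,2,1],[0,-1,-1,-2],[0,0,1,2],[0,0,0,-1]]

  row1 -= -2·row0 → [0,-1,-1,-2]
  row2 -= 0·row0 → [0,1,2,4]
  row3 -= 0·row0 → [0,-1,-3,-7]
  row2 -= -1·row1 → [0,0,1,2]
  row3 -= 1·row1 → [0,0,-2,-5]
  row3 -= -2·row2 → [0,0,0,-1]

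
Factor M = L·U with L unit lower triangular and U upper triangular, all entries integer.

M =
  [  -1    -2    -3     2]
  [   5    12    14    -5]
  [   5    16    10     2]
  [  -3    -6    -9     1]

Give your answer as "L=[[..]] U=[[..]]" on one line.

L=[[1,0,0,0],[-5,1,0,0],[-5,3,1,0],[3,0,0,1]] U=[[-1,-2,-3,2],[0,2,-1,5],[0,0,-2,-3],[0,0,0,-5]]

  row1 -= -5·row0 → [0,2,-1,5]
  row2 -= -5·row0 → [0,6,-5,12]
  row3 -= 3·row0 → [0,0,0,-5]
  row2 -= 3·row1 → [0,0,-2,-3]
  row3 -= 0·row1 → [0,0,0,-5]
  row3 -= 0·row2 → [0,0,0,-5]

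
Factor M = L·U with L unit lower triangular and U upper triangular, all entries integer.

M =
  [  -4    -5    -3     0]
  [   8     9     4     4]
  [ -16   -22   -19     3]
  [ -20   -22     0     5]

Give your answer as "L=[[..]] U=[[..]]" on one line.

  row1 -= -2·row0 → [0,-1,-2,4]
  row2 -= 4·row0 → [0,-2,-7,3]
  row3 -= 5·row0 → [0,3,15,5]
  row2 -= 2·row1 → [0,0,-3,-5]
  row3 -= -3·row1 → [0,0,9,17]
  row3 -= -3·row2 → [0,0,0,2]

L=[[1,0,0,0],[-2,1,0,0],[4,2,1,0],[5,-3,-3,1]] U=[[-4,-5,-3,0],[0,-1,-2,4],[0,0,-3,-5],[0,0,0,2]]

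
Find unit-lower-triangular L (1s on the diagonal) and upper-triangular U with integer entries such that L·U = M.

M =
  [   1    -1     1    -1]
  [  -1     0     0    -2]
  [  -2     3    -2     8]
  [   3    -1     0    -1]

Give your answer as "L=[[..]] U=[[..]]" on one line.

  R1 -= -1·R0 → [0,-1,1,-3]
  R2 -= -2·R0 → [0,1,0,6]
  R3 -= 3·R0 → [0,2,-3,2]
  R2 -= -1·R1 → [0,0,1,3]
  R3 -= -2·R1 → [0,0,-1,-4]
  R3 -= -1·R2 → [0,0,0,-1]

L=[[1,0,0,0],[-1,1,0,0],[-2,-1,1,0],[3,-2,-1,1]] U=[[1,-1,1,-1],[0,-1,1,-3],[0,0,1,3],[0,0,0,-1]]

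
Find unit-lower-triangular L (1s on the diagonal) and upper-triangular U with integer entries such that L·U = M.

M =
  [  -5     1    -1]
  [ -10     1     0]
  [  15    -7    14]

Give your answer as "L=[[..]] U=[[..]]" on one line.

  r1 -= 2·r0 → [0,-1,2]
  r2 -= -3·r0 → [0,-4,11]
  r2 -= 4·r1 → [0,0,3]

L=[[1,0,0],[2,1,0],[-3,4,1]] U=[[-5,1,-1],[0,-1,2],[0,0,3]]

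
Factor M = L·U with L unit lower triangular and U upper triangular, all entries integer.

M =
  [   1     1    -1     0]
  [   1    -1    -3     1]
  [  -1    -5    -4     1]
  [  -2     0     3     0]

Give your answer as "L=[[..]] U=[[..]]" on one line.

L=[[1,0,0,0],[1,1,0,0],[-1,2,1,0],[-2,-1,1,1]] U=[[1,1,-1,0],[0,-2,-2,1],[0,0,-1,-1],[0,0,0,2]]

  row1 -= 1·row0 → [0,-2,-2,1]
  row2 -= -1·row0 → [0,-4,-5,1]
  row3 -= -2·row0 → [0,2,1,0]
  row2 -= 2·row1 → [0,0,-1,-1]
  row3 -= -1·row1 → [0,0,-1,1]
  row3 -= 1·row2 → [0,0,0,2]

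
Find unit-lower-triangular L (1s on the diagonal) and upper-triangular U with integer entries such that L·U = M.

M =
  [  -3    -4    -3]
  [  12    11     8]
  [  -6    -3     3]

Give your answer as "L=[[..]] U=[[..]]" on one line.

  r1 -= -4·r0 → [0,-5,-4]
  r2 -= 2·r0 → [0,5,9]
  r2 -= -1·r1 → [0,0,5]

L=[[1,0,0],[-4,1,0],[2,-1,1]] U=[[-3,-4,-3],[0,-5,-4],[0,0,5]]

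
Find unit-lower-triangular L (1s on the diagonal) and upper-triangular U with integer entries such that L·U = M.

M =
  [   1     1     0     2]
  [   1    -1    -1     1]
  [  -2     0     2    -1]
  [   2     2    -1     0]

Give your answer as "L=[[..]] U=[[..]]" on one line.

L=[[1,0,0,0],[1,1,0,0],[-2,-1,1,0],[2,0,-1,1]] U=[[1,1,0,2],[0,-2,-1,-1],[0,0,1,2],[0,0,0,-2]]

  R1 -= 1·R0 → [0,-2,-1,-1]
  R2 -= -2·R0 → [0,2,2,3]
  R3 -= 2·R0 → [0,0,-1,-4]
  R2 -= -1·R1 → [0,0,1,2]
  R3 -= 0·R1 → [0,0,-1,-4]
  R3 -= -1·R2 → [0,0,0,-2]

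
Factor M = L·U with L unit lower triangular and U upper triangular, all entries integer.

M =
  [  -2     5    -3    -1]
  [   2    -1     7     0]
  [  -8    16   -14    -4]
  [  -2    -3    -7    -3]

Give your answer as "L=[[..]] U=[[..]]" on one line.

L=[[1,0,0,0],[-1,1,0,0],[4,-1,1,0],[1,-2,2,1]] U=[[-2,5,-3,-1],[0,4,4,-1],[0,0,2,-1],[0,0,0,-2]]

  row1 -= -1·row0 → [0,4,4,-1]
  row2 -= 4·row0 → [0,-4,-2,0]
  row3 -= 1·row0 → [0,-8,-4,-2]
  row2 -= -1·row1 → [0,0,2,-1]
  row3 -= -2·row1 → [0,0,4,-4]
  row3 -= 2·row2 → [0,0,0,-2]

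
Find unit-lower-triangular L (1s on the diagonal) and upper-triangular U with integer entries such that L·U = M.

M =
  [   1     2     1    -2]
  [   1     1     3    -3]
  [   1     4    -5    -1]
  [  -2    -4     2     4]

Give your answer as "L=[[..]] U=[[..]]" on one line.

  R1 -= 1·R0 → [0,-1,2,-1]
  R2 -= 1·R0 → [0,2,-6,1]
  R3 -= -2·R0 → [0,0,4,0]
  R2 -= -2·R1 → [0,0,-2,-1]
  R3 -= 0·R1 → [0,0,4,0]
  R3 -= -2·R2 → [0,0,0,-2]

L=[[1,0,0,0],[1,1,0,0],[1,-2,1,0],[-2,0,-2,1]] U=[[1,2,1,-2],[0,-1,2,-1],[0,0,-2,-1],[0,0,0,-2]]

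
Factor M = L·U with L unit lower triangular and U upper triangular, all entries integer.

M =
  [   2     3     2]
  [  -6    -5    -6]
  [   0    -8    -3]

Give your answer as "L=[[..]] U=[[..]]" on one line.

  r1 -= -3·r0 → [0,4,0]
  r2 -= 0·r0 → [0,-8,-3]
  r2 -= -2·r1 → [0,0,-3]

L=[[1,0,0],[-3,1,0],[0,-2,1]] U=[[2,3,2],[0,4,0],[0,0,-3]]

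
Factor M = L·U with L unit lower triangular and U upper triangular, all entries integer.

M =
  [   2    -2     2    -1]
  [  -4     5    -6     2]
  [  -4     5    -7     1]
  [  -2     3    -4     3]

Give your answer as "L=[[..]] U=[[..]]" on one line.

  r1 -= -2·r0 → [0,1,-2,0]
  r2 -= -2·r0 → [0,1,-3,-1]
  r3 -= -1·r0 → [0,1,-2,2]
  r2 -= 1·r1 → [0,0,-1,-1]
  r3 -= 1·r1 → [0,0,0,2]
  r3 -= 0·r2 → [0,0,0,2]

L=[[1,0,0,0],[-2,1,0,0],[-2,1,1,0],[-1,1,0,1]] U=[[2,-2,2,-1],[0,1,-2,0],[0,0,-1,-1],[0,0,0,2]]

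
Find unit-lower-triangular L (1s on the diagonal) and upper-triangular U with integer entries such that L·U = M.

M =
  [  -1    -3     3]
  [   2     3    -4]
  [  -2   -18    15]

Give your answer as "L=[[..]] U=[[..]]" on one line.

L=[[1,0,0],[-2,1,0],[2,4,1]] U=[[-1,-3,3],[0,-3,2],[0,0,1]]

  R1 -= -2·R0 → [0,-3,2]
  R2 -= 2·R0 → [0,-12,9]
  R2 -= 4·R1 → [0,0,1]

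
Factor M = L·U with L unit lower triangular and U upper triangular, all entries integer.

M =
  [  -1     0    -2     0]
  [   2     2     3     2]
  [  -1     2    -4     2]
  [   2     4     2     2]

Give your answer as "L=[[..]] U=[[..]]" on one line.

L=[[1,0,0,0],[-2,1,0,0],[1,1,1,0],[-2,2,0,1]] U=[[-1,0,-2,0],[0,2,-1,2],[0,0,-1,0],[0,0,0,-2]]

  row1 -= -2·row0 → [0,2,-1,2]
  row2 -= 1·row0 → [0,2,-2,2]
  row3 -= -2·row0 → [0,4,-2,2]
  row2 -= 1·row1 → [0,0,-1,0]
  row3 -= 2·row1 → [0,0,0,-2]
  row3 -= 0·row2 → [0,0,0,-2]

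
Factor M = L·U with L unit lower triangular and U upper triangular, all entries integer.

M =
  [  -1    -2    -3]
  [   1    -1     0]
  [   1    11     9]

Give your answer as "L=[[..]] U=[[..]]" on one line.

  r1 -= -1·r0 → [0,-3,-3]
  r2 -= -1·r0 → [0,9,6]
  r2 -= -3·r1 → [0,0,-3]

L=[[1,0,0],[-1,1,0],[-1,-3,1]] U=[[-1,-2,-3],[0,-3,-3],[0,0,-3]]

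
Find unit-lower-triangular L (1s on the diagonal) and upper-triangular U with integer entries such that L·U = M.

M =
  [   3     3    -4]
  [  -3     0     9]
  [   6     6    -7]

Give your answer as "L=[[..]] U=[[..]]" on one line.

  r1 -= -1·r0 → [0,3,5]
  r2 -= 2·r0 → [0,0,1]
  r2 -= 0·r1 → [0,0,1]

L=[[1,0,0],[-1,1,0],[2,0,1]] U=[[3,3,-4],[0,3,5],[0,0,1]]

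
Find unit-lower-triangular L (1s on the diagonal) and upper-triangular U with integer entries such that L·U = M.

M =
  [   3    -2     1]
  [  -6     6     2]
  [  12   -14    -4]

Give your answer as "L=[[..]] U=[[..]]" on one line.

L=[[1,0,0],[-2,1,0],[4,-3,1]] U=[[3,-2,1],[0,2,4],[0,0,4]]

  row1 -= -2·row0 → [0,2,4]
  row2 -= 4·row0 → [0,-6,-8]
  row2 -= -3·row1 → [0,0,4]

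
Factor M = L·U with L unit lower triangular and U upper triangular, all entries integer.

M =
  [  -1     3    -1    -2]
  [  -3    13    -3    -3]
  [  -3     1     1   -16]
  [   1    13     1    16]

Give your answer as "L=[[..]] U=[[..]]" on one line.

  row1 -= 3·row0 → [0,4,0,3]
  row2 -= 3·row0 → [0,-8,4,-10]
  row3 -= -1·row0 → [0,16,0,14]
  row2 -= -2·row1 → [0,0,4,-4]
  row3 -= 4·row1 → [0,0,0,2]
  row3 -= 0·row2 → [0,0,0,2]

L=[[1,0,0,0],[3,1,0,0],[3,-2,1,0],[-1,4,0,1]] U=[[-1,3,-1,-2],[0,4,0,3],[0,0,4,-4],[0,0,0,2]]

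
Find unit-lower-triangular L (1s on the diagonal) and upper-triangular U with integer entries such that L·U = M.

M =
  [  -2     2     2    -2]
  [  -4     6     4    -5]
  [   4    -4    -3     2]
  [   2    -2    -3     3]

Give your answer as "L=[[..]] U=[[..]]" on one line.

  R1 -= 2·R0 → [0,2,0,-1]
  R2 -= -2·R0 → [0,0,1,-2]
  R3 -= -1·R0 → [0,0,-1,1]
  R2 -= 0·R1 → [0,0,1,-2]
  R3 -= 0·R1 → [0,0,-1,1]
  R3 -= -1·R2 → [0,0,0,-1]

L=[[1,0,0,0],[2,1,0,0],[-2,0,1,0],[-1,0,-1,1]] U=[[-2,2,2,-2],[0,2,0,-1],[0,0,1,-2],[0,0,0,-1]]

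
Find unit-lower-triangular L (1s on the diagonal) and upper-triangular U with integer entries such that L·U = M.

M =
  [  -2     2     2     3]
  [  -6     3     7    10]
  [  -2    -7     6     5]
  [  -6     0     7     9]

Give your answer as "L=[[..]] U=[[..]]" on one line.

L=[[1,0,0,0],[3,1,0,0],[1,3,1,0],[3,2,-1,1]] U=[[-2,2,2,3],[0,-3,1,1],[0,0,1,-1],[0,0,0,-3]]

  r1 -= 3·r0 → [0,-3,1,1]
  r2 -= 1·r0 → [0,-9,4,2]
  r3 -= 3·r0 → [0,-6,1,0]
  r2 -= 3·r1 → [0,0,1,-1]
  r3 -= 2·r1 → [0,0,-1,-2]
  r3 -= -1·r2 → [0,0,0,-3]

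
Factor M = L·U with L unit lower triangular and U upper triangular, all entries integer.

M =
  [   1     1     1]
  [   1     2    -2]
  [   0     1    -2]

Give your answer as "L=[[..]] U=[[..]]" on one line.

  row1 -= 1·row0 → [0,1,-3]
  row2 -= 0·row0 → [0,1,-2]
  row2 -= 1·row1 → [0,0,1]

L=[[1,0,0],[1,1,0],[0,1,1]] U=[[1,1,1],[0,1,-3],[0,0,1]]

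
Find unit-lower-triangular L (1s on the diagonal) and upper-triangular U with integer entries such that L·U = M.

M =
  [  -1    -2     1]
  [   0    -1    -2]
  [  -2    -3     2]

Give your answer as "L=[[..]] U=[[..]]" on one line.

L=[[1,0,0],[0,1,0],[2,-1,1]] U=[[-1,-2,1],[0,-1,-2],[0,0,-2]]

  r1 -= 0·r0 → [0,-1,-2]
  r2 -= 2·r0 → [0,1,0]
  r2 -= -1·r1 → [0,0,-2]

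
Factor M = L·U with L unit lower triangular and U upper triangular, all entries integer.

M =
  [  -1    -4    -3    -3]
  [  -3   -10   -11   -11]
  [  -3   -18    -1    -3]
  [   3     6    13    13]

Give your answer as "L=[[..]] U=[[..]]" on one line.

L=[[1,0,0,0],[3,1,0,0],[3,-3,1,0],[-3,-3,-1,1]] U=[[-1,-4,-3,-3],[0,2,-2,-2],[0,0,2,0],[0,0,0,-2]]

  r1 -= 3·r0 → [0,2,-2,-2]
  r2 -= 3·r0 → [0,-6,8,6]
  r3 -= -3·r0 → [0,-6,4,4]
  r2 -= -3·r1 → [0,0,2,0]
  r3 -= -3·r1 → [0,0,-2,-2]
  r3 -= -1·r2 → [0,0,0,-2]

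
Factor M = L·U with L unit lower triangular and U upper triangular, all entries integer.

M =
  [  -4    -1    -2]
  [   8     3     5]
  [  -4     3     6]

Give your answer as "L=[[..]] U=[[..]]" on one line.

L=[[1,0,0],[-2,1,0],[1,4,1]] U=[[-4,-1,-2],[0,1,1],[0,0,4]]

  R1 -= -2·R0 → [0,1,1]
  R2 -= 1·R0 → [0,4,8]
  R2 -= 4·R1 → [0,0,4]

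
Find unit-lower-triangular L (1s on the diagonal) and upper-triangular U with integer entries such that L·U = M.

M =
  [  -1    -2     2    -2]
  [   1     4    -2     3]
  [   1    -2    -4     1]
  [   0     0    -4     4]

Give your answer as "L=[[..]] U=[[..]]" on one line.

  R1 -= -1·R0 → [0,2,0,1]
  R2 -= -1·R0 → [0,-4,-2,-1]
  R3 -= 0·R0 → [0,0,-4,4]
  R2 -= -2·R1 → [0,0,-2,1]
  R3 -= 0·R1 → [0,0,-4,4]
  R3 -= 2·R2 → [0,0,0,2]

L=[[1,0,0,0],[-1,1,0,0],[-1,-2,1,0],[0,0,2,1]] U=[[-1,-2,2,-2],[0,2,0,1],[0,0,-2,1],[0,0,0,2]]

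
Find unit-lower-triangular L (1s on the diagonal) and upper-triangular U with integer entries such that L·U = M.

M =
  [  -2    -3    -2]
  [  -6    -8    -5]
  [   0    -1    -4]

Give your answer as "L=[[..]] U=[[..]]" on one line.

  r1 -= 3·r0 → [0,1,1]
  r2 -= 0·r0 → [0,-1,-4]
  r2 -= -1·r1 → [0,0,-3]

L=[[1,0,0],[3,1,0],[0,-1,1]] U=[[-2,-3,-2],[0,1,1],[0,0,-3]]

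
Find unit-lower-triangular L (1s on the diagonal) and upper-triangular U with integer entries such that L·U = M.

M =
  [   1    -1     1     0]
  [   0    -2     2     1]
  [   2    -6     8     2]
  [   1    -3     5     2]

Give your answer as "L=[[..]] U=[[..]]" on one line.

L=[[1,0,0,0],[0,1,0,0],[2,2,1,0],[1,1,1,1]] U=[[1,-1,1,0],[0,-2,2,1],[0,0,2,0],[0,0,0,1]]

  row1 -= 0·row0 → [0,-2,2,1]
  row2 -= 2·row0 → [0,-4,6,2]
  row3 -= 1·row0 → [0,-2,4,2]
  row2 -= 2·row1 → [0,0,2,0]
  row3 -= 1·row1 → [0,0,2,1]
  row3 -= 1·row2 → [0,0,0,1]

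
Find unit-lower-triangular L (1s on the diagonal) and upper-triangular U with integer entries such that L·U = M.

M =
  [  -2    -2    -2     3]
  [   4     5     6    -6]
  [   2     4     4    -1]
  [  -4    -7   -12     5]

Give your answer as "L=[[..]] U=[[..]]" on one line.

  R1 -= -2·R0 → [0,1,2,0]
  R2 -= -1·R0 → [0,2,2,2]
  R3 -= 2·R0 → [0,-3,-8,-1]
  R2 -= 2·R1 → [0,0,-2,2]
  R3 -= -3·R1 → [0,0,-2,-1]
  R3 -= 1·R2 → [0,0,0,-3]

L=[[1,0,0,0],[-2,1,0,0],[-1,2,1,0],[2,-3,1,1]] U=[[-2,-2,-2,3],[0,1,2,0],[0,0,-2,2],[0,0,0,-3]]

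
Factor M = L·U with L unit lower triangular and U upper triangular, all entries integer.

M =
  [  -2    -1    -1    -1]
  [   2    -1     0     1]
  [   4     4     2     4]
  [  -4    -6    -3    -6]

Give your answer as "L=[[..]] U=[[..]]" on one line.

  row1 -= -1·row0 → [0,-2,-1,0]
  row2 -= -2·row0 → [0,2,0,2]
  row3 -= 2·row0 → [0,-4,-1,-4]
  row2 -= -1·row1 → [0,0,-1,2]
  row3 -= 2·row1 → [0,0,1,-4]
  row3 -= -1·row2 → [0,0,0,-2]

L=[[1,0,0,0],[-1,1,0,0],[-2,-1,1,0],[2,2,-1,1]] U=[[-2,-1,-1,-1],[0,-2,-1,0],[0,0,-1,2],[0,0,0,-2]]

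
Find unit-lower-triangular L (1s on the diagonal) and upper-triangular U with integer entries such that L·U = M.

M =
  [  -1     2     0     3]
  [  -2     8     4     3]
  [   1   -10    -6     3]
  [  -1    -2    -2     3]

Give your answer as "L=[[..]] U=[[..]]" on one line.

  r1 -= 2·r0 → [0,4,4,-3]
  r2 -= -1·r0 → [0,-8,-6,6]
  r3 -= 1·r0 → [0,-4,-2,0]
  r2 -= -2·r1 → [0,0,2,0]
  r3 -= -1·r1 → [0,0,2,-3]
  r3 -= 1·r2 → [0,0,0,-3]

L=[[1,0,0,0],[2,1,0,0],[-1,-2,1,0],[1,-1,1,1]] U=[[-1,2,0,3],[0,4,4,-3],[0,0,2,0],[0,0,0,-3]]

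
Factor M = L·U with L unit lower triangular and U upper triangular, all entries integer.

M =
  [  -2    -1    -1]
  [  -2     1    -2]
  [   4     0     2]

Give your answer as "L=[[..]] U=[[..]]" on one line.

L=[[1,0,0],[1,1,0],[-2,-1,1]] U=[[-2,-1,-1],[0,2,-1],[0,0,-1]]

  R1 -= 1·R0 → [0,2,-1]
  R2 -= -2·R0 → [0,-2,0]
  R2 -= -1·R1 → [0,0,-1]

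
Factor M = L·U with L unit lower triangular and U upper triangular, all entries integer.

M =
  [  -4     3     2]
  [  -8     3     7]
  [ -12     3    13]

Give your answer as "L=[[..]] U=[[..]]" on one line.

L=[[1,0,0],[2,1,0],[3,2,1]] U=[[-4,3,2],[0,-3,3],[0,0,1]]

  r1 -= 2·r0 → [0,-3,3]
  r2 -= 3·r0 → [0,-6,7]
  r2 -= 2·r1 → [0,0,1]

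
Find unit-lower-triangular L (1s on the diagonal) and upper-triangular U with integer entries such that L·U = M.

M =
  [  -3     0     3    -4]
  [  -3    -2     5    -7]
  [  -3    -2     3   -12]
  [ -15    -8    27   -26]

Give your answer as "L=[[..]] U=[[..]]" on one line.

L=[[1,0,0,0],[1,1,0,0],[1,1,1,0],[5,4,-2,1]] U=[[-3,0,3,-4],[0,-2,2,-3],[0,0,-2,-5],[0,0,0,-4]]

  r1 -= 1·r0 → [0,-2,2,-3]
  r2 -= 1·r0 → [0,-2,0,-8]
  r3 -= 5·r0 → [0,-8,12,-6]
  r2 -= 1·r1 → [0,0,-2,-5]
  r3 -= 4·r1 → [0,0,4,6]
  r3 -= -2·r2 → [0,0,0,-4]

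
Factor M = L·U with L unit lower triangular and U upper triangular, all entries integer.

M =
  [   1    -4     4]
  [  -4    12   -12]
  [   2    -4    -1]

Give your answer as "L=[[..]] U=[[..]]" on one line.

L=[[1,0,0],[-4,1,0],[2,-1,1]] U=[[1,-4,4],[0,-4,4],[0,0,-5]]

  R1 -= -4·R0 → [0,-4,4]
  R2 -= 2·R0 → [0,4,-9]
  R2 -= -1·R1 → [0,0,-5]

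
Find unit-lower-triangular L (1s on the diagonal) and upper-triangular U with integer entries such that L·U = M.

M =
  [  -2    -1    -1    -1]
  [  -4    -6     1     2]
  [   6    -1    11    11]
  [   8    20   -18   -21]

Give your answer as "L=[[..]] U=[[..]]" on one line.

  R1 -= 2·R0 → [0,-4,3,4]
  R2 -= -3·R0 → [0,-4,8,8]
  R3 -= -4·R0 → [0,16,-22,-25]
  R2 -= 1·R1 → [0,0,5,4]
  R3 -= -4·R1 → [0,0,-10,-9]
  R3 -= -2·R2 → [0,0,0,-1]

L=[[1,0,0,0],[2,1,0,0],[-3,1,1,0],[-4,-4,-2,1]] U=[[-2,-1,-1,-1],[0,-4,3,4],[0,0,5,4],[0,0,0,-1]]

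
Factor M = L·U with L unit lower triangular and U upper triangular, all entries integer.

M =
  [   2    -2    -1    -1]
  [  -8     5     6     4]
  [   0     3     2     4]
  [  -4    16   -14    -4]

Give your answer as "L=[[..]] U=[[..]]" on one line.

  R1 -= -4·R0 → [0,-3,2,0]
  R2 -= 0·R0 → [0,3,2,4]
  R3 -= -2·R0 → [0,12,-16,-6]
  R2 -= -1·R1 → [0,0,4,4]
  R3 -= -4·R1 → [0,0,-8,-6]
  R3 -= -2·R2 → [0,0,0,2]

L=[[1,0,0,0],[-4,1,0,0],[0,-1,1,0],[-2,-4,-2,1]] U=[[2,-2,-1,-1],[0,-3,2,0],[0,0,4,4],[0,0,0,2]]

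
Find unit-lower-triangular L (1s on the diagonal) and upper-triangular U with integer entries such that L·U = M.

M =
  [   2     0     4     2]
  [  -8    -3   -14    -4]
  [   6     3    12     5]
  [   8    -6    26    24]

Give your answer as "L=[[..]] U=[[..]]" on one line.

L=[[1,0,0,0],[-4,1,0,0],[3,-1,1,0],[4,2,3,1]] U=[[2,0,4,2],[0,-3,2,4],[0,0,2,3],[0,0,0,-1]]

  row1 -= -4·row0 → [0,-3,2,4]
  row2 -= 3·row0 → [0,3,0,-1]
  row3 -= 4·row0 → [0,-6,10,16]
  row2 -= -1·row1 → [0,0,2,3]
  row3 -= 2·row1 → [0,0,6,8]
  row3 -= 3·row2 → [0,0,0,-1]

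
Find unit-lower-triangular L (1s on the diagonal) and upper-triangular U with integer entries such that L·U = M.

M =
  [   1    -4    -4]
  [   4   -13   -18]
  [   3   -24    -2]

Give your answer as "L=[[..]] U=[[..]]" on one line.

  row1 -= 4·row0 → [0,3,-2]
  row2 -= 3·row0 → [0,-12,10]
  row2 -= -4·row1 → [0,0,2]

L=[[1,0,0],[4,1,0],[3,-4,1]] U=[[1,-4,-4],[0,3,-2],[0,0,2]]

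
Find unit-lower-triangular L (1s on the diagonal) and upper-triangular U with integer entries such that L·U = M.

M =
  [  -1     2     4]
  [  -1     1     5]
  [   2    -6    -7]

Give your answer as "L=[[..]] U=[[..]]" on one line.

  R1 -= 1·R0 → [0,-1,1]
  R2 -= -2·R0 → [0,-2,1]
  R2 -= 2·R1 → [0,0,-1]

L=[[1,0,0],[1,1,0],[-2,2,1]] U=[[-1,2,4],[0,-1,1],[0,0,-1]]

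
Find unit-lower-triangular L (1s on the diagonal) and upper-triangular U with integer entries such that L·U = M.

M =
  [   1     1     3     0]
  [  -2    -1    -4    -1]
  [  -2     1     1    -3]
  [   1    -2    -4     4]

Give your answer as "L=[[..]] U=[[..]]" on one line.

L=[[1,0,0,0],[-2,1,0,0],[-2,3,1,0],[1,-3,-1,1]] U=[[1,1,3,0],[0,1,2,-1],[0,0,1,0],[0,0,0,1]]

  row1 -= -2·row0 → [0,1,2,-1]
  row2 -= -2·row0 → [0,3,7,-3]
  row3 -= 1·row0 → [0,-3,-7,4]
  row2 -= 3·row1 → [0,0,1,0]
  row3 -= -3·row1 → [0,0,-1,1]
  row3 -= -1·row2 → [0,0,0,1]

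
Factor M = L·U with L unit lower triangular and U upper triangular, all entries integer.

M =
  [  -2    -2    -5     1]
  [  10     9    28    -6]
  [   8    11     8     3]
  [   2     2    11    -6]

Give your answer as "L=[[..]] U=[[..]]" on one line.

  R1 -= -5·R0 → [0,-1,3,-1]
  R2 -= -4·R0 → [0,3,-12,7]
  R3 -= -1·R0 → [0,0,6,-5]
  R2 -= -3·R1 → [0,0,-3,4]
  R3 -= 0·R1 → [0,0,6,-5]
  R3 -= -2·R2 → [0,0,0,3]

L=[[1,0,0,0],[-5,1,0,0],[-4,-3,1,0],[-1,0,-2,1]] U=[[-2,-2,-5,1],[0,-1,3,-1],[0,0,-3,4],[0,0,0,3]]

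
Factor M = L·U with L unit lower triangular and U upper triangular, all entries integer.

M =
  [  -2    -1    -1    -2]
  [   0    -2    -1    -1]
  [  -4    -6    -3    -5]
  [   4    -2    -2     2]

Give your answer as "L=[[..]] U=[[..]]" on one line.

  r1 -= 0·r0 → [0,-2,-1,-1]
  r2 -= 2·r0 → [0,-4,-1,-1]
  r3 -= -2·r0 → [0,-4,-4,-2]
  r2 -= 2·r1 → [0,0,1,1]
  r3 -= 2·r1 → [0,0,-2,0]
  r3 -= -2·r2 → [0,0,0,2]

L=[[1,0,0,0],[0,1,0,0],[2,2,1,0],[-2,2,-2,1]] U=[[-2,-1,-1,-2],[0,-2,-1,-1],[0,0,1,1],[0,0,0,2]]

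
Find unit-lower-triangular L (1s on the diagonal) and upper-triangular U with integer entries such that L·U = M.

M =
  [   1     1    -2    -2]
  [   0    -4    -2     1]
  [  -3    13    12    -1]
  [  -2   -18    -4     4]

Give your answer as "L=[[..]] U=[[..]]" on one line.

L=[[1,0,0,0],[0,1,0,0],[-3,-4,1,0],[-2,4,0,1]] U=[[1,1,-2,-2],[0,-4,-2,1],[0,0,-2,-3],[0,0,0,-4]]

  R1 -= 0·R0 → [0,-4,-2,1]
  R2 -= -3·R0 → [0,16,6,-7]
  R3 -= -2·R0 → [0,-16,-8,0]
  R2 -= -4·R1 → [0,0,-2,-3]
  R3 -= 4·R1 → [0,0,0,-4]
  R3 -= 0·R2 → [0,0,0,-4]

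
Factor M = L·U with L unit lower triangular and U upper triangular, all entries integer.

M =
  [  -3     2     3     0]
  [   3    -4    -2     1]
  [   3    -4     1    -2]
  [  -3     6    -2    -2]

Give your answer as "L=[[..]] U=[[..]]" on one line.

  R1 -= -1·R0 → [0,-2,1,1]
  R2 -= -1·R0 → [0,-2,4,-2]
  R3 -= 1·R0 → [0,4,-5,-2]
  R2 -= 1·R1 → [0,0,3,-3]
  R3 -= -2·R1 → [0,0,-3,0]
  R3 -= -1·R2 → [0,0,0,-3]

L=[[1,0,0,0],[-1,1,0,0],[-1,1,1,0],[1,-2,-1,1]] U=[[-3,2,3,0],[0,-2,1,1],[0,0,3,-3],[0,0,0,-3]]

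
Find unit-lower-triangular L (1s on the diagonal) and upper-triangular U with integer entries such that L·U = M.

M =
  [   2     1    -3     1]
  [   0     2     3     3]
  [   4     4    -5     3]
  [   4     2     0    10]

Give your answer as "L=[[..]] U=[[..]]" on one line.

  R1 -= 0·R0 → [0,2,3,3]
  R2 -= 2·R0 → [0,2,1,1]
  R3 -= 2·R0 → [0,0,6,8]
  R2 -= 1·R1 → [0,0,-2,-2]
  R3 -= 0·R1 → [0,0,6,8]
  R3 -= -3·R2 → [0,0,0,2]

L=[[1,0,0,0],[0,1,0,0],[2,1,1,0],[2,0,-3,1]] U=[[2,1,-3,1],[0,2,3,3],[0,0,-2,-2],[0,0,0,2]]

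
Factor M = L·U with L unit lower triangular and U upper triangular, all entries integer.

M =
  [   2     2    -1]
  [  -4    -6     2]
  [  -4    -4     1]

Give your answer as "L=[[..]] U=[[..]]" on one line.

L=[[1,0,0],[-2,1,0],[-2,0,1]] U=[[2,2,-1],[0,-2,0],[0,0,-1]]

  r1 -= -2·r0 → [0,-2,0]
  r2 -= -2·r0 → [0,0,-1]
  r2 -= 0·r1 → [0,0,-1]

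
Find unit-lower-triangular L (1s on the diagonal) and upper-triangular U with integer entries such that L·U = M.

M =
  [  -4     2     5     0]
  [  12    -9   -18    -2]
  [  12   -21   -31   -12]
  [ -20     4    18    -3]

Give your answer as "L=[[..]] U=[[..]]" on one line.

L=[[1,0,0,0],[-3,1,0,0],[-3,5,1,0],[5,2,1,1]] U=[[-4,2,5,0],[0,-3,-3,-2],[0,0,-1,-2],[0,0,0,3]]

  R1 -= -3·R0 → [0,-3,-3,-2]
  R2 -= -3·R0 → [0,-15,-16,-12]
  R3 -= 5·R0 → [0,-6,-7,-3]
  R2 -= 5·R1 → [0,0,-1,-2]
  R3 -= 2·R1 → [0,0,-1,1]
  R3 -= 1·R2 → [0,0,0,3]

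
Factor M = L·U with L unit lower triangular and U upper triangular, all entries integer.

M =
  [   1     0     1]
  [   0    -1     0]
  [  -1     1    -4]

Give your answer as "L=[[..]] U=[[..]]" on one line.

  R1 -= 0·R0 → [0,-1,0]
  R2 -= -1·R0 → [0,1,-3]
  R2 -= -1·R1 → [0,0,-3]

L=[[1,0,0],[0,1,0],[-1,-1,1]] U=[[1,0,1],[0,-1,0],[0,0,-3]]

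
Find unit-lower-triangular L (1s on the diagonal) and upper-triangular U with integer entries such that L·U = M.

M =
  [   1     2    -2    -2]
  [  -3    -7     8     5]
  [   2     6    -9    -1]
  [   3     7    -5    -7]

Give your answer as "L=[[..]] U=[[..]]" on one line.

L=[[1,0,0,0],[-3,1,0,0],[2,-2,1,0],[3,-1,-3,1]] U=[[1,2,-2,-2],[0,-1,2,-1],[0,0,-1,1],[0,0,0,1]]

  r1 -= -3·r0 → [0,-1,2,-1]
  r2 -= 2·r0 → [0,2,-5,3]
  r3 -= 3·r0 → [0,1,1,-1]
  r2 -= -2·r1 → [0,0,-1,1]
  r3 -= -1·r1 → [0,0,3,-2]
  r3 -= -3·r2 → [0,0,0,1]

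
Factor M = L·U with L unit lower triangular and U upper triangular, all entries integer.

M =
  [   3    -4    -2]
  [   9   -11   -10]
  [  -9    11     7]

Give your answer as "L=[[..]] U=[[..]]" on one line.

  r1 -= 3·r0 → [0,1,-4]
  r2 -= -3·r0 → [0,-1,1]
  r2 -= -1·r1 → [0,0,-3]

L=[[1,0,0],[3,1,0],[-3,-1,1]] U=[[3,-4,-2],[0,1,-4],[0,0,-3]]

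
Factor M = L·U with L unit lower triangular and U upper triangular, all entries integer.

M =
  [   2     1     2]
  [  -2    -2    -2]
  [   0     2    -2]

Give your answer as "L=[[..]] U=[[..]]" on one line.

L=[[1,0,0],[-1,1,0],[0,-2,1]] U=[[2,1,2],[0,-1,0],[0,0,-2]]

  R1 -= -1·R0 → [0,-1,0]
  R2 -= 0·R0 → [0,2,-2]
  R2 -= -2·R1 → [0,0,-2]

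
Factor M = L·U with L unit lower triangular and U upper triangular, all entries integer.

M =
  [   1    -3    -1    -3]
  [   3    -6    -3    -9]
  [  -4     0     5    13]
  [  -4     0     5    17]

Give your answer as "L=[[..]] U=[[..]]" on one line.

L=[[1,0,0,0],[3,1,0,0],[-4,-4,1,0],[-4,-4,1,1]] U=[[1,-3,-1,-3],[0,3,0,0],[0,0,1,1],[0,0,0,4]]

  r1 -= 3·r0 → [0,3,0,0]
  r2 -= -4·r0 → [0,-12,1,1]
  r3 -= -4·r0 → [0,-12,1,5]
  r2 -= -4·r1 → [0,0,1,1]
  r3 -= -4·r1 → [0,0,1,5]
  r3 -= 1·r2 → [0,0,0,4]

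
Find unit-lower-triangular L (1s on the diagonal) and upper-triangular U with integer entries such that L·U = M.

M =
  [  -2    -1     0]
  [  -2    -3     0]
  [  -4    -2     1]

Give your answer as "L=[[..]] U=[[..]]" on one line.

L=[[1,0,0],[1,1,0],[2,0,1]] U=[[-2,-1,0],[0,-2,0],[0,0,1]]

  r1 -= 1·r0 → [0,-2,0]
  r2 -= 2·r0 → [0,0,1]
  r2 -= 0·r1 → [0,0,1]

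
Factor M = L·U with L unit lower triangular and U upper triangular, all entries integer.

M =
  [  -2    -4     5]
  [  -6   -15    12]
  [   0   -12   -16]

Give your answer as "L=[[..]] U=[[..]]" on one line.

  R1 -= 3·R0 → [0,-3,-3]
  R2 -= 0·R0 → [0,-12,-16]
  R2 -= 4·R1 → [0,0,-4]

L=[[1,0,0],[3,1,0],[0,4,1]] U=[[-2,-4,5],[0,-3,-3],[0,0,-4]]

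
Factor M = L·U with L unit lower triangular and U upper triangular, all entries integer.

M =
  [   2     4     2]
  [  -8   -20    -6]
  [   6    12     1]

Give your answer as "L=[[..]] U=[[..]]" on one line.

  r1 -= -4·r0 → [0,-4,2]
  r2 -= 3·r0 → [0,0,-5]
  r2 -= 0·r1 → [0,0,-5]

L=[[1,0,0],[-4,1,0],[3,0,1]] U=[[2,4,2],[0,-4,2],[0,0,-5]]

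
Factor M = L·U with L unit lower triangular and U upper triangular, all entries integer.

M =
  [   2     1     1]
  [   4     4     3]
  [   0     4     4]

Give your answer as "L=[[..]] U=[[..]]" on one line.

L=[[1,0,0],[2,1,0],[0,2,1]] U=[[2,1,1],[0,2,1],[0,0,2]]

  r1 -= 2·r0 → [0,2,1]
  r2 -= 0·r0 → [0,4,4]
  r2 -= 2·r1 → [0,0,2]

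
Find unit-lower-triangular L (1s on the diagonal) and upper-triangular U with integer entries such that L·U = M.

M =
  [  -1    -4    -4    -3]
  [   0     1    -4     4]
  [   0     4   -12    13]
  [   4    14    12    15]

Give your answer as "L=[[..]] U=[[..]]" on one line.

  r1 -= 0·r0 → [0,1,-4,4]
  r2 -= 0·r0 → [0,4,-12,13]
  r3 -= -4·r0 → [0,-2,-4,3]
  r2 -= 4·r1 → [0,0,4,-3]
  r3 -= -2·r1 → [0,0,-12,11]
  r3 -= -3·r2 → [0,0,0,2]

L=[[1,0,0,0],[0,1,0,0],[0,4,1,0],[-4,-2,-3,1]] U=[[-1,-4,-4,-3],[0,1,-4,4],[0,0,4,-3],[0,0,0,2]]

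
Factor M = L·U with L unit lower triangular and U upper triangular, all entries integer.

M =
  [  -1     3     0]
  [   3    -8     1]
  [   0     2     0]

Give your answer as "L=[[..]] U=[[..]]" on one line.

  row1 -= -3·row0 → [0,1,1]
  row2 -= 0·row0 → [0,2,0]
  row2 -= 2·row1 → [0,0,-2]

L=[[1,0,0],[-3,1,0],[0,2,1]] U=[[-1,3,0],[0,1,1],[0,0,-2]]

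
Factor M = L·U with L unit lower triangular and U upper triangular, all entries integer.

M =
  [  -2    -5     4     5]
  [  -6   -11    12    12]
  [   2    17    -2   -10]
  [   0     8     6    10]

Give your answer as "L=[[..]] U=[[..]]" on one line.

  r1 -= 3·r0 → [0,4,0,-3]
  r2 -= -1·r0 → [0,12,2,-5]
  r3 -= 0·r0 → [0,8,6,10]
  r2 -= 3·r1 → [0,0,2,4]
  r3 -= 2·r1 → [0,0,6,16]
  r3 -= 3·r2 → [0,0,0,4]

L=[[1,0,0,0],[3,1,0,0],[-1,3,1,0],[0,2,3,1]] U=[[-2,-5,4,5],[0,4,0,-3],[0,0,2,4],[0,0,0,4]]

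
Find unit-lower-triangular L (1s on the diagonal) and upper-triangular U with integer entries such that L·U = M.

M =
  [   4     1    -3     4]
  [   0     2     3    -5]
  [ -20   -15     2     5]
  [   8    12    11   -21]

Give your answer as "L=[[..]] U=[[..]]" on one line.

L=[[1,0,0,0],[0,1,0,0],[-5,-5,1,0],[2,5,1,1]] U=[[4,1,-3,4],[0,2,3,-5],[0,0,2,0],[0,0,0,-4]]

  r1 -= 0·r0 → [0,2,3,-5]
  r2 -= -5·r0 → [0,-10,-13,25]
  r3 -= 2·r0 → [0,10,17,-29]
  r2 -= -5·r1 → [0,0,2,0]
  r3 -= 5·r1 → [0,0,2,-4]
  r3 -= 1·r2 → [0,0,0,-4]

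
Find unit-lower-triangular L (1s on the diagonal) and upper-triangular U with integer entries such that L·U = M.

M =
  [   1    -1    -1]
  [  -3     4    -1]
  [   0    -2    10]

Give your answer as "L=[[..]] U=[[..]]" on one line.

  row1 -= -3·row0 → [0,1,-4]
  row2 -= 0·row0 → [0,-2,10]
  row2 -= -2·row1 → [0,0,2]

L=[[1,0,0],[-3,1,0],[0,-2,1]] U=[[1,-1,-1],[0,1,-4],[0,0,2]]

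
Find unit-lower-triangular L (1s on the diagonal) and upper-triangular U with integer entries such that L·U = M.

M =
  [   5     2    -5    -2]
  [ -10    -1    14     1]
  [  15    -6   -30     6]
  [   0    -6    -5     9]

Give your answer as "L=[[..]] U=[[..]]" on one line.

  R1 -= -2·R0 → [0,3,4,-3]
  R2 -= 3·R0 → [0,-12,-15,12]
  R3 -= 0·R0 → [0,-6,-5,9]
  R2 -= -4·R1 → [0,0,1,0]
  R3 -= -2·R1 → [0,0,3,3]
  R3 -= 3·R2 → [0,0,0,3]

L=[[1,0,0,0],[-2,1,0,0],[3,-4,1,0],[0,-2,3,1]] U=[[5,2,-5,-2],[0,3,4,-3],[0,0,1,0],[0,0,0,3]]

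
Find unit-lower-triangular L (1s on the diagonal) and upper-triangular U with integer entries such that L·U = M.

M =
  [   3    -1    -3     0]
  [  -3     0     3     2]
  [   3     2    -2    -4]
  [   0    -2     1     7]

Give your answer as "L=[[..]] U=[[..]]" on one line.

L=[[1,0,0,0],[-1,1,0,0],[1,-3,1,0],[0,2,1,1]] U=[[3,-1,-3,0],[0,-1,0,2],[0,0,1,2],[0,0,0,1]]

  r1 -= -1·r0 → [0,-1,0,2]
  r2 -= 1·r0 → [0,3,1,-4]
  r3 -= 0·r0 → [0,-2,1,7]
  r2 -= -3·r1 → [0,0,1,2]
  r3 -= 2·r1 → [0,0,1,3]
  r3 -= 1·r2 → [0,0,0,1]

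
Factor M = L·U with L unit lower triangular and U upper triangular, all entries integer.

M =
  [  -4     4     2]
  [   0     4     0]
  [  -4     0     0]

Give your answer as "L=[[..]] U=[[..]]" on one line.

  r1 -= 0·r0 → [0,4,0]
  r2 -= 1·r0 → [0,-4,-2]
  r2 -= -1·r1 → [0,0,-2]

L=[[1,0,0],[0,1,0],[1,-1,1]] U=[[-4,4,2],[0,4,0],[0,0,-2]]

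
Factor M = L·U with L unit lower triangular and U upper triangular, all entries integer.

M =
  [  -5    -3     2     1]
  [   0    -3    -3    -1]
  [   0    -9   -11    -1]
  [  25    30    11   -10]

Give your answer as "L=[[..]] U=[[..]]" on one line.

L=[[1,0,0,0],[0,1,0,0],[0,3,1,0],[-5,-5,-3,1]] U=[[-5,-3,2,1],[0,-3,-3,-1],[0,0,-2,2],[0,0,0,-4]]

  row1 -= 0·row0 → [0,-3,-3,-1]
  row2 -= 0·row0 → [0,-9,-11,-1]
  row3 -= -5·row0 → [0,15,21,-5]
  row2 -= 3·row1 → [0,0,-2,2]
  row3 -= -5·row1 → [0,0,6,-10]
  row3 -= -3·row2 → [0,0,0,-4]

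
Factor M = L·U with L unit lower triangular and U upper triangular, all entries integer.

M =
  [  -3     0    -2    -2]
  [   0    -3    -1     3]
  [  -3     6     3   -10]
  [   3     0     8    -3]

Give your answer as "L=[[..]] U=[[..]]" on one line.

  r1 -= 0·r0 → [0,-3,-1,3]
  r2 -= 1·r0 → [0,6,5,-8]
  r3 -= -1·r0 → [0,0,6,-5]
  r2 -= -2·r1 → [0,0,3,-2]
  r3 -= 0·r1 → [0,0,6,-5]
  r3 -= 2·r2 → [0,0,0,-1]

L=[[1,0,0,0],[0,1,0,0],[1,-2,1,0],[-1,0,2,1]] U=[[-3,0,-2,-2],[0,-3,-1,3],[0,0,3,-2],[0,0,0,-1]]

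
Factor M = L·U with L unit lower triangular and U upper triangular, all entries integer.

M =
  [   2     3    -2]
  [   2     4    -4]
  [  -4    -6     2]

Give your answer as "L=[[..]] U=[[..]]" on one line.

  r1 -= 1·r0 → [0,1,-2]
  r2 -= -2·r0 → [0,0,-2]
  r2 -= 0·r1 → [0,0,-2]

L=[[1,0,0],[1,1,0],[-2,0,1]] U=[[2,3,-2],[0,1,-2],[0,0,-2]]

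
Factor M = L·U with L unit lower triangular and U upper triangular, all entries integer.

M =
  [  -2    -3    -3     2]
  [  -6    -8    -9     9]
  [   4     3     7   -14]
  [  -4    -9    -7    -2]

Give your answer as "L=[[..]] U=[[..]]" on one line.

  R1 -= 3·R0 → [0,1,0,3]
  R2 -= -2·R0 → [0,-3,1,-10]
  R3 -= 2·R0 → [0,-3,-1,-6]
  R2 -= -3·R1 → [0,0,1,-1]
  R3 -= -3·R1 → [0,0,-1,3]
  R3 -= -1·R2 → [0,0,0,2]

L=[[1,0,0,0],[3,1,0,0],[-2,-3,1,0],[2,-3,-1,1]] U=[[-2,-3,-3,2],[0,1,0,3],[0,0,1,-1],[0,0,0,2]]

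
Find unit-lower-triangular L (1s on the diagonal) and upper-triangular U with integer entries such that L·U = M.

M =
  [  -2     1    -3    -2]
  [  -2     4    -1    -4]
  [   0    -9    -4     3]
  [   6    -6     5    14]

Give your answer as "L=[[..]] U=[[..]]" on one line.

L=[[1,0,0,0],[1,1,0,0],[0,-3,1,0],[-3,-1,-1,1]] U=[[-2,1,-3,-2],[0,3,2,-2],[0,0,2,-3],[0,0,0,3]]

  R1 -= 1·R0 → [0,3,2,-2]
  R2 -= 0·R0 → [0,-9,-4,3]
  R3 -= -3·R0 → [0,-3,-4,8]
  R2 -= -3·R1 → [0,0,2,-3]
  R3 -= -1·R1 → [0,0,-2,6]
  R3 -= -1·R2 → [0,0,0,3]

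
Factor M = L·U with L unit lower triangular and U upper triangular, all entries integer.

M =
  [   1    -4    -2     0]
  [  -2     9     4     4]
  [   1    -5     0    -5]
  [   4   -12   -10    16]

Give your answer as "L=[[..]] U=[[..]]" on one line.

L=[[1,0,0,0],[-2,1,0,0],[1,-1,1,0],[4,4,-1,1]] U=[[1,-4,-2,0],[0,1,0,4],[0,0,2,-1],[0,0,0,-1]]

  r1 -= -2·r0 → [0,1,0,4]
  r2 -= 1·r0 → [0,-1,2,-5]
  r3 -= 4·r0 → [0,4,-2,16]
  r2 -= -1·r1 → [0,0,2,-1]
  r3 -= 4·r1 → [0,0,-2,0]
  r3 -= -1·r2 → [0,0,0,-1]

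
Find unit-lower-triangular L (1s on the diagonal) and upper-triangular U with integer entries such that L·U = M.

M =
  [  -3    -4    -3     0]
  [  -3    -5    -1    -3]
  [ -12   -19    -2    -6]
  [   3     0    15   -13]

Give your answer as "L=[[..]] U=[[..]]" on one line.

  R1 -= 1·R0 → [0,-1,2,-3]
  R2 -= 4·R0 → [0,-3,10,-6]
  R3 -= -1·R0 → [0,-4,12,-13]
  R2 -= 3·R1 → [0,0,4,3]
  R3 -= 4·R1 → [0,0,4,-1]
  R3 -= 1·R2 → [0,0,0,-4]

L=[[1,0,0,0],[1,1,0,0],[4,3,1,0],[-1,4,1,1]] U=[[-3,-4,-3,0],[0,-1,2,-3],[0,0,4,3],[0,0,0,-4]]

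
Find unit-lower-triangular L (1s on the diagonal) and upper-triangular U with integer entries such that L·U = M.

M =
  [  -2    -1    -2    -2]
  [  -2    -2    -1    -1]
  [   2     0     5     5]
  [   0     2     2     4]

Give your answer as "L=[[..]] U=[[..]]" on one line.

  R1 -= 1·R0 → [0,-1,1,1]
  R2 -= -1·R0 → [0,-1,3,3]
  R3 -= 0·R0 → [0,2,2,4]
  R2 -= 1·R1 → [0,0,2,2]
  R3 -= -2·R1 → [0,0,4,6]
  R3 -= 2·R2 → [0,0,0,2]

L=[[1,0,0,0],[1,1,0,0],[-1,1,1,0],[0,-2,2,1]] U=[[-2,-1,-2,-2],[0,-1,1,1],[0,0,2,2],[0,0,0,2]]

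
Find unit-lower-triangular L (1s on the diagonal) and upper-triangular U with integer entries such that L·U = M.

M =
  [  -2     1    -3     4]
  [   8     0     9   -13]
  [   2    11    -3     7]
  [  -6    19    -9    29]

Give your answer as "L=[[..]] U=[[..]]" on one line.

L=[[1,0,0,0],[-4,1,0,0],[-1,3,1,0],[3,4,4,1]] U=[[-2,1,-3,4],[0,4,-3,3],[0,0,3,2],[0,0,0,-3]]

  r1 -= -4·r0 → [0,4,-3,3]
  r2 -= -1·r0 → [0,12,-6,11]
  r3 -= 3·r0 → [0,16,0,17]
  r2 -= 3·r1 → [0,0,3,2]
  r3 -= 4·r1 → [0,0,12,5]
  r3 -= 4·r2 → [0,0,0,-3]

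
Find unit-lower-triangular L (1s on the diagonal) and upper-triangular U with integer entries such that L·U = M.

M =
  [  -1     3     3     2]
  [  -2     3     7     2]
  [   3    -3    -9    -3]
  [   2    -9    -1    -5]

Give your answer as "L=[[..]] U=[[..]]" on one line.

L=[[1,0,0,0],[2,1,0,0],[-3,-2,1,0],[-2,1,2,1]] U=[[-1,3,3,2],[0,-3,1,-2],[0,0,2,-1],[0,0,0,3]]

  R1 -= 2·R0 → [0,-3,1,-2]
  R2 -= -3·R0 → [0,6,0,3]
  R3 -= -2·R0 → [0,-3,5,-1]
  R2 -= -2·R1 → [0,0,2,-1]
  R3 -= 1·R1 → [0,0,4,1]
  R3 -= 2·R2 → [0,0,0,3]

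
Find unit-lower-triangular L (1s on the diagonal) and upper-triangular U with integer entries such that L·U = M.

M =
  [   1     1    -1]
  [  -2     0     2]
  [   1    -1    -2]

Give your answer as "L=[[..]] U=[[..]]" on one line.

L=[[1,0,0],[-2,1,0],[1,-1,1]] U=[[1,1,-1],[0,2,0],[0,0,-1]]

  r1 -= -2·r0 → [0,2,0]
  r2 -= 1·r0 → [0,-2,-1]
  r2 -= -1·r1 → [0,0,-1]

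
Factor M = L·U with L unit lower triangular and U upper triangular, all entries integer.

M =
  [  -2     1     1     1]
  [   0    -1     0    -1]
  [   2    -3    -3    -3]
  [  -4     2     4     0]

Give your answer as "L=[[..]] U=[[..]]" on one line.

L=[[1,0,0,0],[0,1,0,0],[-1,2,1,0],[2,0,-1,1]] U=[[-2,1,1,1],[0,-1,0,-1],[0,0,-2,0],[0,0,0,-2]]

  row1 -= 0·row0 → [0,-1,0,-1]
  row2 -= -1·row0 → [0,-2,-2,-2]
  row3 -= 2·row0 → [0,0,2,-2]
  row2 -= 2·row1 → [0,0,-2,0]
  row3 -= 0·row1 → [0,0,2,-2]
  row3 -= -1·row2 → [0,0,0,-2]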